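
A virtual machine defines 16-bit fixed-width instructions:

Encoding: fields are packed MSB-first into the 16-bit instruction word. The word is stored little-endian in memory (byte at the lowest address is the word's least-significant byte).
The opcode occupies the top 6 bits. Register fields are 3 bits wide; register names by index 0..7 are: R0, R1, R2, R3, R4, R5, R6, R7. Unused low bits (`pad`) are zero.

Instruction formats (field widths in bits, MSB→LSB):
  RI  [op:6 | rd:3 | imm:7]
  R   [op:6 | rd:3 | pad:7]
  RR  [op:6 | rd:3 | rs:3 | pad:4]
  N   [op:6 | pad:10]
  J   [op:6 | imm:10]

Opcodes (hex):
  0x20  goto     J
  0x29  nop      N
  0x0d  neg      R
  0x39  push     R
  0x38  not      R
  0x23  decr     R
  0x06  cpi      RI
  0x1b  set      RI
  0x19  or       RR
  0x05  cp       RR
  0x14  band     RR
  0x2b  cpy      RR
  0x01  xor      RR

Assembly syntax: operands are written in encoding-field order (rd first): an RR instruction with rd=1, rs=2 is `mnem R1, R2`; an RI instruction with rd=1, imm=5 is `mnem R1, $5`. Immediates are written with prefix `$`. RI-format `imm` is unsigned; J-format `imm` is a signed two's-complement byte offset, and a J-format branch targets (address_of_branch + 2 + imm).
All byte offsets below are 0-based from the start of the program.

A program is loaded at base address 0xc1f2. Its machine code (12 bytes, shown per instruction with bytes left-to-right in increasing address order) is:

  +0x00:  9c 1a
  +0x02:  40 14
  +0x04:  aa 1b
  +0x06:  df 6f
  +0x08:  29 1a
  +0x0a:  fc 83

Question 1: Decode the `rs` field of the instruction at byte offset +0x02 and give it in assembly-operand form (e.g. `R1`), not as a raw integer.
+0x02: 40 14 ⇒ word 0x1440 (little)
  op=0x1440>>10=0x5 ⇒ cp (RR)
  rd: (w>>7)&0x7=0x0 → R0
  rs: (w>>4)&0x7=0x4 → R4

R4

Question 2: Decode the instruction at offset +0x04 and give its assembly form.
cpi R7, $42

+0x04: aa 1b ⇒ word 0x1baa (little)
  top 6b → 0x6 → cpi [RI]
  rd: (w>>7)&0x7=0x7 → R7
  imm: (w>>0)&0x7f=0x2a → $42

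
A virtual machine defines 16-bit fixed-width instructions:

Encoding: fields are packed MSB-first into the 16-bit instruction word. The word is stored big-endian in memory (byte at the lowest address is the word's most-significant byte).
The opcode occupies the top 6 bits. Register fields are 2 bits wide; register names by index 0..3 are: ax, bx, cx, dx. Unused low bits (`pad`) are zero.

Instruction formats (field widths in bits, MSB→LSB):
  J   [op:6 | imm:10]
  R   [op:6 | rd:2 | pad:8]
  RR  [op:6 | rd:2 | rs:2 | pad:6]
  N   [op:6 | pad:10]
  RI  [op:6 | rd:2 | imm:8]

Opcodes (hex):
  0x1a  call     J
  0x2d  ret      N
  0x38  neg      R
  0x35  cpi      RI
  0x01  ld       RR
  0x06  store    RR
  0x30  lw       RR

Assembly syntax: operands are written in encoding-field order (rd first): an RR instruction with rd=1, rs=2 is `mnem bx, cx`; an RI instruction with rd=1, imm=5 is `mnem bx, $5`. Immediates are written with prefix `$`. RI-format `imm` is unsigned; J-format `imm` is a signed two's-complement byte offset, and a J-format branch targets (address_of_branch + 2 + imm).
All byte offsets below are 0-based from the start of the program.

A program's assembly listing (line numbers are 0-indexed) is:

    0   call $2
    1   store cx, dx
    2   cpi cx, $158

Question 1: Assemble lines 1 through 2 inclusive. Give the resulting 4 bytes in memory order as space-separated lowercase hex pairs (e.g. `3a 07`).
line 1 (store): pack op=0x6:6|rd=2:2|rs=3:2|pad=0:6 = 0x1ac0; big→ 1a c0
line 2 (cpi): pack op=0x35:6|rd=2:2|imm=158:8 = 0xd69e; big→ d6 9e

1a c0 d6 9e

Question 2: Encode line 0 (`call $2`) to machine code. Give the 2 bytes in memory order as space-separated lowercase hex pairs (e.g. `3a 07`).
68 02

0. call fields op=0x1a:6|imm=2:10 → word 6802h → 68 02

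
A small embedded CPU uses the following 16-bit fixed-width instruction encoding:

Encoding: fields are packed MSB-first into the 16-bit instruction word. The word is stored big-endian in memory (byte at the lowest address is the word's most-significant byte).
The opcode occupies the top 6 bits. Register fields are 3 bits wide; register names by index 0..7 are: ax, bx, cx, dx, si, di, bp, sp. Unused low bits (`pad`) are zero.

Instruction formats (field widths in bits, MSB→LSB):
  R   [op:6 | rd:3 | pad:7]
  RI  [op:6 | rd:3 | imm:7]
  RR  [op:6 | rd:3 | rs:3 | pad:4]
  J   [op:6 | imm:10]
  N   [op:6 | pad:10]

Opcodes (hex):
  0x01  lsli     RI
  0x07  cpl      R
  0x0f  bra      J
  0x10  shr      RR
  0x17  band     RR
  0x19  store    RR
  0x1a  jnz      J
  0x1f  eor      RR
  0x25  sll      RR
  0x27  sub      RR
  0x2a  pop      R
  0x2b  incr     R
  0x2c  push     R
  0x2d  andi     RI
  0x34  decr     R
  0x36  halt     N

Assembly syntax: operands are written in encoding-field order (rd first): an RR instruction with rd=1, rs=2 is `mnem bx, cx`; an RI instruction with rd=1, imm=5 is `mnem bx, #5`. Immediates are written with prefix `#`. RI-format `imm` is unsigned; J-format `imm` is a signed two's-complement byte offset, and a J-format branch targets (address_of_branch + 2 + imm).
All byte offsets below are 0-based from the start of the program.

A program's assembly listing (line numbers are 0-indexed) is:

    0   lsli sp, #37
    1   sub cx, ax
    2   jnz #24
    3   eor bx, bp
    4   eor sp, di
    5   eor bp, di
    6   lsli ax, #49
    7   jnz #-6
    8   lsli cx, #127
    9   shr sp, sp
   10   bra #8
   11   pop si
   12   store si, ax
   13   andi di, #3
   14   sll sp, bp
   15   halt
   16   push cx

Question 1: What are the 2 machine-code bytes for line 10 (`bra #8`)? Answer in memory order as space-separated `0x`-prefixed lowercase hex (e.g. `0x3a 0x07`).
0x3c 0x08

10. bra fields op=0xf:6|imm=8:10 → word 3c08h → 3c 08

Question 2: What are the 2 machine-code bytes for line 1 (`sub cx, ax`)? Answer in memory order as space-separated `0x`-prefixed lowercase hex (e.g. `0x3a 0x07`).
0x9d 0x00

L1: sub op=0x27:6|rd=2:3|rs=0:3|pad=0:4 ⇒ 0x9d00 ⇒ big 9d 00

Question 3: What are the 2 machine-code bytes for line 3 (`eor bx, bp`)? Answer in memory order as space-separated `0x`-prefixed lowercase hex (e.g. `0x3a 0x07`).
0x7c 0xe0

3. eor fields op=0x1f:6|rd=1:3|rs=6:3|pad=0:4 → word 7ce0h → 7c e0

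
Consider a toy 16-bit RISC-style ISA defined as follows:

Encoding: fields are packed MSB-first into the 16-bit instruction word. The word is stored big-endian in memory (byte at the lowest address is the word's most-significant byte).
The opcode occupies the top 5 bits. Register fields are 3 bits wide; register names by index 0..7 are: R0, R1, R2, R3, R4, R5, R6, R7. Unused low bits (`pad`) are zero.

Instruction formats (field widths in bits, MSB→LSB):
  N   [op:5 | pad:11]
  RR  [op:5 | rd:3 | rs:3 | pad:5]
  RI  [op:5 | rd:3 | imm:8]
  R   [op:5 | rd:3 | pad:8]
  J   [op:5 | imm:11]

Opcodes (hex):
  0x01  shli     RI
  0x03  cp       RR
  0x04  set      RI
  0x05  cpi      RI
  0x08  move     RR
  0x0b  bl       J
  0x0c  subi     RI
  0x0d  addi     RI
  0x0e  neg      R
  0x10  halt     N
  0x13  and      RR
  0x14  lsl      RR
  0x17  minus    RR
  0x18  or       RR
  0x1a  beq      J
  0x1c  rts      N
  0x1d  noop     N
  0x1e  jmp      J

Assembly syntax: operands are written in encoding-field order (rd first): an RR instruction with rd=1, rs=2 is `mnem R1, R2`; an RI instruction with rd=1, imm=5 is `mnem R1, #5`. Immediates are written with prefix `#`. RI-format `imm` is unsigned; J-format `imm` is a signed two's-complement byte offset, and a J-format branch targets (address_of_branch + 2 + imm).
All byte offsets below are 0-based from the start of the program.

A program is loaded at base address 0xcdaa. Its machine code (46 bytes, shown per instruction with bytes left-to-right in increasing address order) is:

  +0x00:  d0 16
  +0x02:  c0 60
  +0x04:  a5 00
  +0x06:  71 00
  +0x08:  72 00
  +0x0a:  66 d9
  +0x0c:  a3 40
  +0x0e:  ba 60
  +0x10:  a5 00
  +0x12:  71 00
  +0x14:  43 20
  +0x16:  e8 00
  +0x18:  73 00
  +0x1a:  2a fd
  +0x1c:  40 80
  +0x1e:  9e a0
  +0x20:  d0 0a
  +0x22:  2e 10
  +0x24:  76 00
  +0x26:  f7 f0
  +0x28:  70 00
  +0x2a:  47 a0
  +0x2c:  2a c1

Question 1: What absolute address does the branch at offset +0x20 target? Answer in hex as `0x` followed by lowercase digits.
off 0x20: read d0 0a as big → 0xd00a
  top 5b → 0x1a → beq [J]
  imm@[10:0]=0xa ⇒ #10
  target = base 0xcdaa + off 0x20 + 2 + imm 10 = 0xcdd6

0xcdd6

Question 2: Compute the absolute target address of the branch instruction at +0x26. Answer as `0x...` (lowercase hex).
0xcdc2

+0x26: f7 f0 ⇒ word 0xf7f0 (big)
  opcode bits[15:11]=0x1e: jmp/J
  imm@[10:0]=0x7f0 (s11→-16) ⇒ #-16
  target = base 0xcdaa + off 0x26 + 2 + imm -16 = 0xcdc2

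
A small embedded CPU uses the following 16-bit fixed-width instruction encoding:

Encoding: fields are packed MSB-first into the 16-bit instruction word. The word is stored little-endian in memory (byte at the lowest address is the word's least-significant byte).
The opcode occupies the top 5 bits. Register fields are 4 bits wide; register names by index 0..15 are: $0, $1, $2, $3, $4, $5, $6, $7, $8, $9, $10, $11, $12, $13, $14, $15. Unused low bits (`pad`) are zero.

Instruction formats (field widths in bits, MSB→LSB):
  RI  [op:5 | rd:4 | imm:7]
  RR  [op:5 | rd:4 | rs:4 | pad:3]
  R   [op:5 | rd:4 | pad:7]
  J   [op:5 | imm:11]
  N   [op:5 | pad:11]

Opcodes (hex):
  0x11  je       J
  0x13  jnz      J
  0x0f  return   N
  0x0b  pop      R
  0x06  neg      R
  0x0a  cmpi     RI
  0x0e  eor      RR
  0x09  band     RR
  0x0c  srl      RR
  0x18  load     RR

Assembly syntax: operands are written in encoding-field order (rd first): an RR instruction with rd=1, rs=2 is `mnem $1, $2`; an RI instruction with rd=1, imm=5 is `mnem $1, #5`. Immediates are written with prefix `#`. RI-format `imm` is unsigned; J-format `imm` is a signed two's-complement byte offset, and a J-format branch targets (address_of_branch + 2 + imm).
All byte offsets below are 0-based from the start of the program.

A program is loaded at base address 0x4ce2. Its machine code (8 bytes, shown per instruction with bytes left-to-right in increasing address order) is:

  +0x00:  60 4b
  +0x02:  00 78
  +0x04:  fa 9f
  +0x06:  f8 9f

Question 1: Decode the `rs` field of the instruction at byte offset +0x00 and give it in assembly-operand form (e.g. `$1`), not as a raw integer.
+0x00: 60 4b ⇒ word 0x4b60 (little)
  op=0x4b60>>11=0x9 ⇒ band (RR)
  [10:7] rd=6 = $6
  [6:3] rs=12 = $12

$12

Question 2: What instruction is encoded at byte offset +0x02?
off 0x02: read 00 78 as little → 0x7800
  op=0x7800>>11=0xf ⇒ return (N)

return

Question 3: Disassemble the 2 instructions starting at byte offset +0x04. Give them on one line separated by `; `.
off 0x04: read fa 9f as little → 0x9ffa
  top 5b → 0x13 → jnz [J]
  imm: (w>>0)&0x7ff=0x7fa (s11→-6) → #-6
off 0x06: read f8 9f as little → 0x9ff8
  top 5b → 0x13 → jnz [J]
  imm: (w>>0)&0x7ff=0x7f8 (s11→-8) → #-8

jnz #-6; jnz #-8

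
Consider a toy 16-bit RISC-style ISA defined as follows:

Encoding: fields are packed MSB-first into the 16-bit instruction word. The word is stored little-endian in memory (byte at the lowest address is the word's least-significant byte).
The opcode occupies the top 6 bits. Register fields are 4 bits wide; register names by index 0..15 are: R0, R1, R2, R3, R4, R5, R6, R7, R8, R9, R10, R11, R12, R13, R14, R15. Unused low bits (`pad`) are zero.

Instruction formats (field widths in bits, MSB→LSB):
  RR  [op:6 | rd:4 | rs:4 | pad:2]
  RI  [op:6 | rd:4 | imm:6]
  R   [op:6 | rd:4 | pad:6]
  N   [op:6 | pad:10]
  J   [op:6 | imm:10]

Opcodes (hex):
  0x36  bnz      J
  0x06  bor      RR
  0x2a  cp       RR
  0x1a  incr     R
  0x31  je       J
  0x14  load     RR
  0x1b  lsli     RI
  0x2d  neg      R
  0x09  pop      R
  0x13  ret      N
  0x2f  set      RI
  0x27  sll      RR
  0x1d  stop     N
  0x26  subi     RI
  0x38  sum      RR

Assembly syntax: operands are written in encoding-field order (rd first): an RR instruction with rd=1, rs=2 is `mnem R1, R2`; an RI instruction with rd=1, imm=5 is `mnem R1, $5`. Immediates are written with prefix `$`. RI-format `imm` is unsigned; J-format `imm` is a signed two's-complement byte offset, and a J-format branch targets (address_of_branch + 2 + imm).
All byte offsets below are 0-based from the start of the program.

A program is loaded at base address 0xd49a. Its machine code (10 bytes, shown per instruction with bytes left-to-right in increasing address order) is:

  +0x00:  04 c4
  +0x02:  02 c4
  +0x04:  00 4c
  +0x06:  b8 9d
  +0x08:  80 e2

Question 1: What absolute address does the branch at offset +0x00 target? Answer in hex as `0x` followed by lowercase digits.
[00] 04 c4 → 0xc404
  top 6b → 0x31 → je [J]
  imm: (w>>0)&0x3ff=0x4 → $4
  target = base 0xd49a + off 0x00 + 2 + imm 4 = 0xd4a0

0xd4a0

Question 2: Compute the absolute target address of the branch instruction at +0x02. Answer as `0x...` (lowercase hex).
0xd4a0

+0x02: 02 c4 ⇒ word 0xc402 (little)
  op=0xc402>>10=0x31 ⇒ je (J)
  imm@[9:0]=0x2 ⇒ $2
  target = base 0xd49a + off 0x02 + 2 + imm 2 = 0xd4a0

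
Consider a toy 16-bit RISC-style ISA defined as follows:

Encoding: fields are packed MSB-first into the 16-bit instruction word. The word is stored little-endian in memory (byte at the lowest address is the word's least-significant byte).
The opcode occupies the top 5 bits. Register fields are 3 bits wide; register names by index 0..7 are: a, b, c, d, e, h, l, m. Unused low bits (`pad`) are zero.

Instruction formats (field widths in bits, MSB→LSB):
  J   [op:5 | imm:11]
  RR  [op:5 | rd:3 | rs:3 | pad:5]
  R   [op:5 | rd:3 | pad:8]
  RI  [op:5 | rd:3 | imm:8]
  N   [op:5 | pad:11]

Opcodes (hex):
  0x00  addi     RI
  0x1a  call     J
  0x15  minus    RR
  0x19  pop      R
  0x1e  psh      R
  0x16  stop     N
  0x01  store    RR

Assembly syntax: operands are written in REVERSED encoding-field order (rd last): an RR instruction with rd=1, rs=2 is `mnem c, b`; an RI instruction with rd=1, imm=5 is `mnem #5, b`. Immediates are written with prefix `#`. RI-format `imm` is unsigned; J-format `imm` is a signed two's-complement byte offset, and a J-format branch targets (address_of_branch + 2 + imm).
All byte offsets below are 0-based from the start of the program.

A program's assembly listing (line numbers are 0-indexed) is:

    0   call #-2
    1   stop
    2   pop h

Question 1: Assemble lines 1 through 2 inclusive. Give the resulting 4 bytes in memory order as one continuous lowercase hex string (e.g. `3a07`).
1. stop fields op=0x16:5|pad=0:11 → word b000h → 00 b0
2. pop fields op=0x19:5|rd=5:3|pad=0:8 → word cd00h → 00 cd

00b000cd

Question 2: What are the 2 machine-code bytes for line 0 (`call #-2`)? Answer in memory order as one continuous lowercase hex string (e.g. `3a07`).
L0: call op=0x1a:5|imm=-2:11 ⇒ 0xd7fe ⇒ little fe d7

fed7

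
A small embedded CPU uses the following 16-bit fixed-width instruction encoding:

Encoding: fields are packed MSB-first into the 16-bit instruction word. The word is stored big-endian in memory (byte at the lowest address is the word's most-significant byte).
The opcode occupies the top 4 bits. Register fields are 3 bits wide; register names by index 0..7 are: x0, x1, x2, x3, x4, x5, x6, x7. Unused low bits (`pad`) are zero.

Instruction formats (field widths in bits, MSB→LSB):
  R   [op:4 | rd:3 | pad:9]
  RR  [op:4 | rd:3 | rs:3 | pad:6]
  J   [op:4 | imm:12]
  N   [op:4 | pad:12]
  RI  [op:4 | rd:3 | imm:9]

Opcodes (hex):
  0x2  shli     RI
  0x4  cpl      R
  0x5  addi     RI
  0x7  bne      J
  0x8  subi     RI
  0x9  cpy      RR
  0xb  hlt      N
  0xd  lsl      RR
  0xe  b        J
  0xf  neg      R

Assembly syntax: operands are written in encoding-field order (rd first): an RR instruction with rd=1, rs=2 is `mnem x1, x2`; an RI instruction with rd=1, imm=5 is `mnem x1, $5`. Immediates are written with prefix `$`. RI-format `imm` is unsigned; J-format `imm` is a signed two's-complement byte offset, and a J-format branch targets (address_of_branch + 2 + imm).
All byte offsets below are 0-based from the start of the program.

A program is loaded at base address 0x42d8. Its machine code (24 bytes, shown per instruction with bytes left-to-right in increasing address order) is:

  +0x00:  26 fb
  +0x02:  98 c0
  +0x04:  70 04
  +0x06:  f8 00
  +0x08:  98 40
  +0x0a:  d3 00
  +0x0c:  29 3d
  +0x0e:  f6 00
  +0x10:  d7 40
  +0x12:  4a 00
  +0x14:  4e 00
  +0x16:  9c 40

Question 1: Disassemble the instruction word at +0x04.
@+04  big-endian(70 04) = 0x7004
  top 4b → 0x7 → bne [J]
  [11:0] imm=4 = $4

bne $4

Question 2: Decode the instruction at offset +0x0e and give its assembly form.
+0x0e: f6 00 ⇒ word 0xf600 (big)
  top 4b → 0xf → neg [R]
  rd@[11:9]=0x3 ⇒ x3

neg x3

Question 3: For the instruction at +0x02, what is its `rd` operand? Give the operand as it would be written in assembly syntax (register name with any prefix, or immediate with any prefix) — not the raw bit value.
x4

[02] 98 c0 → 0x98c0
  top 4b → 0x9 → cpy [RR]
  [11:9] rd=4 = x4
  [8:6] rs=3 = x3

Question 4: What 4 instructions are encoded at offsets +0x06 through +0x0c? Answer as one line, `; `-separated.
neg x4; cpy x4, x1; lsl x1, x4; shli x4, $317

[06] f8 00 → 0xf800
  op=0xf800>>12=0xf ⇒ neg (R)
  rd@[11:9]=0x4 ⇒ x4
[08] 98 40 → 0x9840
  op=0x9840>>12=0x9 ⇒ cpy (RR)
  rd@[11:9]=0x4 ⇒ x4
  rs@[8:6]=0x1 ⇒ x1
[0a] d3 00 → 0xd300
  op=0xd300>>12=0xd ⇒ lsl (RR)
  rd@[11:9]=0x1 ⇒ x1
  rs@[8:6]=0x4 ⇒ x4
[0c] 29 3d → 0x293d
  op=0x293d>>12=0x2 ⇒ shli (RI)
  rd@[11:9]=0x4 ⇒ x4
  imm@[8:0]=0x13d ⇒ $317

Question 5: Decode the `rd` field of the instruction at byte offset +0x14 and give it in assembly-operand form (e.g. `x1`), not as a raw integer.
[14] 4e 00 → 0x4e00
  top 4b → 0x4 → cpl [R]
  [11:9] rd=7 = x7

x7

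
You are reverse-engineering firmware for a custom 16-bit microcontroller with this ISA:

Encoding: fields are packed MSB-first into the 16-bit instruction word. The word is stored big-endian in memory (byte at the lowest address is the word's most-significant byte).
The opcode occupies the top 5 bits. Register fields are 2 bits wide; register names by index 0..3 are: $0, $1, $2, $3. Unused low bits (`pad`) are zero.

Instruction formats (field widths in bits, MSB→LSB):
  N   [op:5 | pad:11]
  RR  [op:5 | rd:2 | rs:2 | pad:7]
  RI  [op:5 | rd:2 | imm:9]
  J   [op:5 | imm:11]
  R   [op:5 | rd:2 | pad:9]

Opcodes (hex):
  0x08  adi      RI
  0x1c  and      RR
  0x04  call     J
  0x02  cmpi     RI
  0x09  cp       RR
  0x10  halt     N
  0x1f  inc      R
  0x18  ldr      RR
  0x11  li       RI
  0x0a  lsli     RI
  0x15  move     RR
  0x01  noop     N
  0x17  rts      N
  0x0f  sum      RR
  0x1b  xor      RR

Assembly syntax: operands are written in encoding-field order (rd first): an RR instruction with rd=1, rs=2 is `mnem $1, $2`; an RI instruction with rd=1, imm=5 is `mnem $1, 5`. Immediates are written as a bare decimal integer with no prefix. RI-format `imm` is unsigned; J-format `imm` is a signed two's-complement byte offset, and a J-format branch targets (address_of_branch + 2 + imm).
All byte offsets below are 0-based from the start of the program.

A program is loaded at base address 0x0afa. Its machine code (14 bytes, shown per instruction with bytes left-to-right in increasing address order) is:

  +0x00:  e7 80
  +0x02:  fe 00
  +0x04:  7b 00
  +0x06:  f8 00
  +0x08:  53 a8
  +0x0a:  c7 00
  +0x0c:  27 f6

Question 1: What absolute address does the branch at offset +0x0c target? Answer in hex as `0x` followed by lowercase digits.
@+0c  big-endian(27 f6) = 0x27f6
  opcode bits[15:11]=0x4: call/J
  imm@[10:0]=0x7f6 (s11→-10) ⇒ -10
  target = base 0x0afa + off 0x0c + 2 + imm -10 = 0x0afe

0x0afe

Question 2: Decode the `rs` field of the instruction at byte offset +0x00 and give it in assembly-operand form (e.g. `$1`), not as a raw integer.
$3

[00] e7 80 → 0xe780
  opcode bits[15:11]=0x1c: and/RR
  [10:9] rd=3 = $3
  [8:7] rs=3 = $3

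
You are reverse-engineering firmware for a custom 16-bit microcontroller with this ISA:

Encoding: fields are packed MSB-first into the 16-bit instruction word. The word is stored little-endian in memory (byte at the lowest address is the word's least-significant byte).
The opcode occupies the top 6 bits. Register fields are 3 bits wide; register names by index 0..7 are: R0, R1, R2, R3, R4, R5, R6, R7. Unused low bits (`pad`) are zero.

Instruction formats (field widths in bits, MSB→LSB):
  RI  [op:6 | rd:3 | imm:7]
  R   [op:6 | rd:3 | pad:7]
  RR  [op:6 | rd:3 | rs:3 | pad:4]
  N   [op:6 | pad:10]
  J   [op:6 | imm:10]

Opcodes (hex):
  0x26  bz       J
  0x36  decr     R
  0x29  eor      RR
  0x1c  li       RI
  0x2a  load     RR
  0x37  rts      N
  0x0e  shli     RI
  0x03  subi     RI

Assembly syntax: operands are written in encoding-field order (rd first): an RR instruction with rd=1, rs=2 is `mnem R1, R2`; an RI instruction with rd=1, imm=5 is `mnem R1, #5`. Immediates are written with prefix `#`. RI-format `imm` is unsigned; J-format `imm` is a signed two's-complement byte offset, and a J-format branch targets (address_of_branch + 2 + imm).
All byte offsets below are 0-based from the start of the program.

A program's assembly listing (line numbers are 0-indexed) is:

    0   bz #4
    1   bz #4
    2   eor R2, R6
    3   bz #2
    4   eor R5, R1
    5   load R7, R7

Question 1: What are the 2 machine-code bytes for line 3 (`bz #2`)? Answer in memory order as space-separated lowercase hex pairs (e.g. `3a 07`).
02 98

L3: bz op=0x26:6|imm=2:10 ⇒ 0x9802 ⇒ little 02 98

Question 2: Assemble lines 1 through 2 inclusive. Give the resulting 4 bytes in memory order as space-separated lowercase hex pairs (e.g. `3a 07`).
04 98 60 a5

line 1 (bz): pack op=0x26:6|imm=4:10 = 0x9804; little→ 04 98
line 2 (eor): pack op=0x29:6|rd=2:3|rs=6:3|pad=0:4 = 0xa560; little→ 60 a5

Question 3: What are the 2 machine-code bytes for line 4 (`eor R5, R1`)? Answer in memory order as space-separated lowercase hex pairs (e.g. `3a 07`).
90 a6

L4: eor op=0x29:6|rd=5:3|rs=1:3|pad=0:4 ⇒ 0xa690 ⇒ little 90 a6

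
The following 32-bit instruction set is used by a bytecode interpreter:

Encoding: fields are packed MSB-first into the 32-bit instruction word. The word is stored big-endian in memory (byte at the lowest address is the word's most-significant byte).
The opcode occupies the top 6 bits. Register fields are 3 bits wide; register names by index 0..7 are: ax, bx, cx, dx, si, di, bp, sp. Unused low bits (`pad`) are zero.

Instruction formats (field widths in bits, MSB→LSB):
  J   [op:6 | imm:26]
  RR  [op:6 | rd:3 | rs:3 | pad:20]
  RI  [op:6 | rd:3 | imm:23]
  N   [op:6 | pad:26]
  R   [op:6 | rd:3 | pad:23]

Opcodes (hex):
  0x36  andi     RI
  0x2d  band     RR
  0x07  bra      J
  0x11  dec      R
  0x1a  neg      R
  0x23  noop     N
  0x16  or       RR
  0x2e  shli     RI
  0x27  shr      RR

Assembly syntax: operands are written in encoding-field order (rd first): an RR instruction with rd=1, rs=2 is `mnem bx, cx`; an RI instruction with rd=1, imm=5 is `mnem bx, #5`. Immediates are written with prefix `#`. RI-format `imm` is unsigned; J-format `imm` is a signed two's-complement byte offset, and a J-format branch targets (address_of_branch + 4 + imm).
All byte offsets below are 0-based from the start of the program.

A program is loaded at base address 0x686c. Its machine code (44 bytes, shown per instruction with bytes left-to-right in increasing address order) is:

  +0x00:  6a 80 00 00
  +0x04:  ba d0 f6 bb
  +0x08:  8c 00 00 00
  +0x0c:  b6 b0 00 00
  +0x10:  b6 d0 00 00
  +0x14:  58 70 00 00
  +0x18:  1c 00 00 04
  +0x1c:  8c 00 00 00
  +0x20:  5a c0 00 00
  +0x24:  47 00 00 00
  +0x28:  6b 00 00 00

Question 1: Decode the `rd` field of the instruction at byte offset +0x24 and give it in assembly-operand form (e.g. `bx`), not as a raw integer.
+0x24: 47 00 00 00 ⇒ word 0x47000000 (big)
  top 6b → 0x11 → dec [R]
  [25:23] rd=6 = bp

bp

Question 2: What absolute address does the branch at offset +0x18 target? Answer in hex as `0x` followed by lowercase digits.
@+18  big-endian(1c 00 00 04) = 0x1c000004
  op=0x1c000004>>26=0x7 ⇒ bra (J)
  imm: (w>>0)&0x3ffffff=0x4 → #4
  target = base 0x686c + off 0x18 + 4 + imm 4 = 0x688c

0x688c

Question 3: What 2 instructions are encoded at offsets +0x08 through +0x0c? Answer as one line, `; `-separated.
noop; band di, dx

off 0x08: read 8c 00 00 00 as big → 0x8c000000
  op=0x8c000000>>26=0x23 ⇒ noop (N)
off 0x0c: read b6 b0 00 00 as big → 0xb6b00000
  op=0xb6b00000>>26=0x2d ⇒ band (RR)
  [25:23] rd=5 = di
  [22:20] rs=3 = dx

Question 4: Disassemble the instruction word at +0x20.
or di, si

[20] 5a c0 00 00 → 0x5ac00000
  top 6b → 0x16 → or [RR]
  rd: (w>>23)&0x7=0x5 → di
  rs: (w>>20)&0x7=0x4 → si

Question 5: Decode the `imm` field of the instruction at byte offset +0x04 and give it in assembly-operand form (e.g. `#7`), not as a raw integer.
#5306043

@+04  big-endian(ba d0 f6 bb) = 0xbad0f6bb
  op=0xbad0f6bb>>26=0x2e ⇒ shli (RI)
  [25:23] rd=5 = di
  [22:0] imm=5306043 = #5306043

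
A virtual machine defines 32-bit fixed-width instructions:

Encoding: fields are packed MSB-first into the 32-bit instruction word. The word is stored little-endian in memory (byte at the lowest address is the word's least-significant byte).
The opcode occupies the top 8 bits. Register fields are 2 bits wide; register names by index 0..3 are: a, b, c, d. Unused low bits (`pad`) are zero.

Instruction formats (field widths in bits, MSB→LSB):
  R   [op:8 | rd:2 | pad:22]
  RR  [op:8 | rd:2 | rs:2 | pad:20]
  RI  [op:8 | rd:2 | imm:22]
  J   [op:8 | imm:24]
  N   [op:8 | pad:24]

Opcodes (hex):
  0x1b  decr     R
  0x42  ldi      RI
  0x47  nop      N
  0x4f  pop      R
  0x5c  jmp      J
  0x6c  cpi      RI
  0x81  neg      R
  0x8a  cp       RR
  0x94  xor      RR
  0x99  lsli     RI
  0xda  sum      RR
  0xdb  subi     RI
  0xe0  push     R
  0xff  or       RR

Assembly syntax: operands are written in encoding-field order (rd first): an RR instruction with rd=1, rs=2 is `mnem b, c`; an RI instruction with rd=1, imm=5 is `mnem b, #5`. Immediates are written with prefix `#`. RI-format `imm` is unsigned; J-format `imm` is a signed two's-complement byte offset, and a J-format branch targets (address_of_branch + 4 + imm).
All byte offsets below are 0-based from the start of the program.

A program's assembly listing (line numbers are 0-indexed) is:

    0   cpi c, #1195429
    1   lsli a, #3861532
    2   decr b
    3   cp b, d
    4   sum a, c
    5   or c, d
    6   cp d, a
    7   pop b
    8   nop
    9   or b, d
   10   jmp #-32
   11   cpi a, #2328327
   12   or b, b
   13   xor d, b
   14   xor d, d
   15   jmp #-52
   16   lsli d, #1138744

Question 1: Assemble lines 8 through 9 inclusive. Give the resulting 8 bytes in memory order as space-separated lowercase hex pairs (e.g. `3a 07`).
L8: nop op=0x47:8|pad=0:24 ⇒ 0x47000000 ⇒ little 00 00 00 47
L9: or op=0xff:8|rd=1:2|rs=3:2|pad=0:20 ⇒ 0xff700000 ⇒ little 00 00 70 ff

00 00 00 47 00 00 70 ff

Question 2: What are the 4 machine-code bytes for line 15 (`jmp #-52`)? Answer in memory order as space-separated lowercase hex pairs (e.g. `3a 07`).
cc ff ff 5c

15. jmp fields op=0x5c:8|imm=-52:24 → word 5cffffcch → cc ff ff 5c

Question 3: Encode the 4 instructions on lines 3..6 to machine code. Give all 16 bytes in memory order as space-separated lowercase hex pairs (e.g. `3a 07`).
00 00 70 8a 00 00 20 da 00 00 b0 ff 00 00 c0 8a

line 3 (cp): pack op=0x8a:8|rd=1:2|rs=3:2|pad=0:20 = 0x8a700000; little→ 00 00 70 8a
line 4 (sum): pack op=0xda:8|rd=0:2|rs=2:2|pad=0:20 = 0xda200000; little→ 00 00 20 da
line 5 (or): pack op=0xff:8|rd=2:2|rs=3:2|pad=0:20 = 0xffb00000; little→ 00 00 b0 ff
line 6 (cp): pack op=0x8a:8|rd=3:2|rs=0:2|pad=0:20 = 0x8ac00000; little→ 00 00 c0 8a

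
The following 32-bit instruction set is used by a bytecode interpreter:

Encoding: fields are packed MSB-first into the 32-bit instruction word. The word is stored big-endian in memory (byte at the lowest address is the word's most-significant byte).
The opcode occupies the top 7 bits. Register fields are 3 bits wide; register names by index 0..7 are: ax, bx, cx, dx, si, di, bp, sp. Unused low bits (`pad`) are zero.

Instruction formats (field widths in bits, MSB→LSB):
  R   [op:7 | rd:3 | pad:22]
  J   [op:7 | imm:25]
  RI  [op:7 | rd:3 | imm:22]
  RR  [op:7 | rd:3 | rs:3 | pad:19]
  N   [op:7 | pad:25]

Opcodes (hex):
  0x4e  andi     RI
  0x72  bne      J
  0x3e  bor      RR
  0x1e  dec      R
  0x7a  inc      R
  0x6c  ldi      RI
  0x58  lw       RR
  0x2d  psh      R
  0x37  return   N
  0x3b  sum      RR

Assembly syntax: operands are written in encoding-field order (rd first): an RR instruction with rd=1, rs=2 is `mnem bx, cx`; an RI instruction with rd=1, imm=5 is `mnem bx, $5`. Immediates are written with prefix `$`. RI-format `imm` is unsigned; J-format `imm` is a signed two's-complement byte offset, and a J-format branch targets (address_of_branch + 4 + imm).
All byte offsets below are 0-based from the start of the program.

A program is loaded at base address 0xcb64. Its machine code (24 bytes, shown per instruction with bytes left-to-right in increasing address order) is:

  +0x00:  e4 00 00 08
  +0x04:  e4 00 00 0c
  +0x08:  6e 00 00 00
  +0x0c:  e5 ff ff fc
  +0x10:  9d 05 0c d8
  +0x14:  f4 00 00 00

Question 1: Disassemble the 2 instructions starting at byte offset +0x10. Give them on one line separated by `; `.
@+10  big-endian(9d 05 0c d8) = 0x9d050cd8
  op=0x9d050cd8>>25=0x4e ⇒ andi (RI)
  rd: (w>>22)&0x7=0x4 → si
  imm: (w>>0)&0x3fffff=0x50cd8 → $330968
@+14  big-endian(f4 00 00 00) = 0xf4000000
  op=0xf4000000>>25=0x7a ⇒ inc (R)
  rd: (w>>22)&0x7=0x0 → ax

andi si, $330968; inc ax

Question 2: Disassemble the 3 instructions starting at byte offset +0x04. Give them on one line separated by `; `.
[04] e4 00 00 0c → 0xe400000c
  top 7b → 0x72 → bne [J]
  imm@[24:0]=0xc ⇒ $12
[08] 6e 00 00 00 → 0x6e000000
  top 7b → 0x37 → return [N]
[0c] e5 ff ff fc → 0xe5fffffc
  top 7b → 0x72 → bne [J]
  imm@[24:0]=0x1fffffc (s25→-4) ⇒ $-4

bne $12; return; bne $-4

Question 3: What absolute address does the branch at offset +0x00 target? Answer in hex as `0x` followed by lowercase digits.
0xcb70

[00] e4 00 00 08 → 0xe4000008
  op=0xe4000008>>25=0x72 ⇒ bne (J)
  [24:0] imm=8 = $8
  target = base 0xcb64 + off 0x00 + 4 + imm 8 = 0xcb70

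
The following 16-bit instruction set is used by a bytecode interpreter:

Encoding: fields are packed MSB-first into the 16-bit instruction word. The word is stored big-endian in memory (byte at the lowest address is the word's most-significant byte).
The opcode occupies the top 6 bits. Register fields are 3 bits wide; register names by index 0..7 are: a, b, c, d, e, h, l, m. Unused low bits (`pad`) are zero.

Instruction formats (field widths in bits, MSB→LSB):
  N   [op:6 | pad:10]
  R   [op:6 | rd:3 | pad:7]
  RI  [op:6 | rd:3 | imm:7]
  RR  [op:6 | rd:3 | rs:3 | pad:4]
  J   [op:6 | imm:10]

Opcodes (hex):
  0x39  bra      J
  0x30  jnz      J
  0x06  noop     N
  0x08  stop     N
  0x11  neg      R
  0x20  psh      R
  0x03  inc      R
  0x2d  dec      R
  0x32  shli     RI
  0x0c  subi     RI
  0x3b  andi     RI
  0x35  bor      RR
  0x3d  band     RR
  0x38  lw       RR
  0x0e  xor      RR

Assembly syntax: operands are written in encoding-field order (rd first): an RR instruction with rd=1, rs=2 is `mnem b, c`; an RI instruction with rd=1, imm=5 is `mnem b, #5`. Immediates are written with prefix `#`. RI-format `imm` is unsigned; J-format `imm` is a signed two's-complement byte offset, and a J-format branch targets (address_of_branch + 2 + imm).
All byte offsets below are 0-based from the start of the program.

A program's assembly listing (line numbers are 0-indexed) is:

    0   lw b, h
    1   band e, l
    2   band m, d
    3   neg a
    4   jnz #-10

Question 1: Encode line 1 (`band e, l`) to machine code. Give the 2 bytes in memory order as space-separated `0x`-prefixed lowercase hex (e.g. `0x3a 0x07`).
1. band fields op=0x3d:6|rd=4:3|rs=6:3|pad=0:4 → word f660h → f6 60

0xf6 0x60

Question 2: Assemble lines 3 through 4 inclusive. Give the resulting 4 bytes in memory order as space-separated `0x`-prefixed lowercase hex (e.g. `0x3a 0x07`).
line 3 (neg): pack op=0x11:6|rd=0:3|pad=0:7 = 0x4400; big→ 44 00
line 4 (jnz): pack op=0x30:6|imm=-10:10 = 0xc3f6; big→ c3 f6

0x44 0x00 0xc3 0xf6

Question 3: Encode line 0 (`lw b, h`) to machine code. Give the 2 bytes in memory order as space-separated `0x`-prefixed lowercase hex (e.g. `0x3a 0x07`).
0xe0 0xd0

L0: lw op=0x38:6|rd=1:3|rs=5:3|pad=0:4 ⇒ 0xe0d0 ⇒ big e0 d0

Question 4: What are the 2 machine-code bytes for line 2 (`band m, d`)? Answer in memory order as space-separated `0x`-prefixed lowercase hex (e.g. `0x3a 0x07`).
line 2 (band): pack op=0x3d:6|rd=7:3|rs=3:3|pad=0:4 = 0xf7b0; big→ f7 b0

0xf7 0xb0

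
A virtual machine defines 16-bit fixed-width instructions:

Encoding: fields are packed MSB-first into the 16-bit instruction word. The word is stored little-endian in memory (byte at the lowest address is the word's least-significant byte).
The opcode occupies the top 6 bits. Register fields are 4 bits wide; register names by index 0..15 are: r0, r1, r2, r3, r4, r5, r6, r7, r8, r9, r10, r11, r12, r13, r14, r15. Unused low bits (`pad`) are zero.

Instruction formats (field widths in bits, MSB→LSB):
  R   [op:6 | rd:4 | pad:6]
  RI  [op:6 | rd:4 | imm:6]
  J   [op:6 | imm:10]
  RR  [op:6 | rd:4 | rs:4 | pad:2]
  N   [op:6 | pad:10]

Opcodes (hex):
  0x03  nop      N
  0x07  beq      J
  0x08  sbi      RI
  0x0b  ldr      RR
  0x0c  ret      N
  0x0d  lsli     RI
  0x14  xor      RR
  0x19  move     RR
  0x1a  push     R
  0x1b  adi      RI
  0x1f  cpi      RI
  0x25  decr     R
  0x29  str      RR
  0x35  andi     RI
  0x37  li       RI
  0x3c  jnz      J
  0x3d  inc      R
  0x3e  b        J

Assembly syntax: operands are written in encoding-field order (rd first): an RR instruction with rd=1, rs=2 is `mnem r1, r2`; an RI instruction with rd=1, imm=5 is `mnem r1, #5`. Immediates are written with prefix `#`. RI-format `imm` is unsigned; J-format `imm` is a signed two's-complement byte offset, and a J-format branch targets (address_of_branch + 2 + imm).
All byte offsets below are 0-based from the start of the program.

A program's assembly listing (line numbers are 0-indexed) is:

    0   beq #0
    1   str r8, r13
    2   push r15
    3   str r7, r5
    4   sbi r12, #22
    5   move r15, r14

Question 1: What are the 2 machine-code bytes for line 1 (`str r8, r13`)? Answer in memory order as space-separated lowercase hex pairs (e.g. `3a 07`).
34 a6

line 1 (str): pack op=0x29:6|rd=8:4|rs=13:4|pad=0:2 = 0xa634; little→ 34 a6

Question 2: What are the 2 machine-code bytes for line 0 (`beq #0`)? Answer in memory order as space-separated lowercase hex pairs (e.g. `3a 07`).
0. beq fields op=0x7:6|imm=0:10 → word 1c00h → 00 1c

00 1c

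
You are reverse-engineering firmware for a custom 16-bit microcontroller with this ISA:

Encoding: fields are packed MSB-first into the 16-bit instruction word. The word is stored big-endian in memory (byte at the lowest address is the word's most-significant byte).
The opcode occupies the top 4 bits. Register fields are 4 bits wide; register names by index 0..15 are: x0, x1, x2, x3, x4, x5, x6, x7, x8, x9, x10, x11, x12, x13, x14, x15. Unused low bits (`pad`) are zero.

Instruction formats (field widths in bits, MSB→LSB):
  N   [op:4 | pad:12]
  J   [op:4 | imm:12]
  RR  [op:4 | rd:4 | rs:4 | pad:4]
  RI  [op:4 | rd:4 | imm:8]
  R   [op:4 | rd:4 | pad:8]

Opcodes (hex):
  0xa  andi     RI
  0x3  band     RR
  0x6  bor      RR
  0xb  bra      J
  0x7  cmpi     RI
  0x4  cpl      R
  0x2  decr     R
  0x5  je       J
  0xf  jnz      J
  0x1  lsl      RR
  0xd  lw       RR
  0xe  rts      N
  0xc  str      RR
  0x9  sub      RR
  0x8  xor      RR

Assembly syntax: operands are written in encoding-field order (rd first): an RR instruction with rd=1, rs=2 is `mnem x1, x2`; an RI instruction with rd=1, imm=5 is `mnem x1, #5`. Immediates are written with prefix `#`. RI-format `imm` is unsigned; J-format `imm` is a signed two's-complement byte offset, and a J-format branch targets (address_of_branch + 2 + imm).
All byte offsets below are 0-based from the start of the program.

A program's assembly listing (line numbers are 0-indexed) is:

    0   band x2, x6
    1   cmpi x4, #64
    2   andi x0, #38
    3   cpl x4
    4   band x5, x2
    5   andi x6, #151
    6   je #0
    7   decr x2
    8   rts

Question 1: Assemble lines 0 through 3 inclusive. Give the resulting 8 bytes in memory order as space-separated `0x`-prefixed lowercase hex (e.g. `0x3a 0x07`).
0x32 0x60 0x74 0x40 0xa0 0x26 0x44 0x00

line 0 (band): pack op=0x3:4|rd=2:4|rs=6:4|pad=0:4 = 0x3260; big→ 32 60
line 1 (cmpi): pack op=0x7:4|rd=4:4|imm=64:8 = 0x7440; big→ 74 40
line 2 (andi): pack op=0xa:4|rd=0:4|imm=38:8 = 0xa026; big→ a0 26
line 3 (cpl): pack op=0x4:4|rd=4:4|pad=0:8 = 0x4400; big→ 44 00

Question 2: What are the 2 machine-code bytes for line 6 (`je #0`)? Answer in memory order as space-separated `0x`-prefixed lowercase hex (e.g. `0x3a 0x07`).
L6: je op=0x5:4|imm=0:12 ⇒ 0x5000 ⇒ big 50 00

0x50 0x00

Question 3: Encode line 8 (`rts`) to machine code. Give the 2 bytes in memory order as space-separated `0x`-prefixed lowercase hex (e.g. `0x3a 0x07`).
line 8 (rts): pack op=0xe:4|pad=0:12 = 0xe000; big→ e0 00

0xe0 0x00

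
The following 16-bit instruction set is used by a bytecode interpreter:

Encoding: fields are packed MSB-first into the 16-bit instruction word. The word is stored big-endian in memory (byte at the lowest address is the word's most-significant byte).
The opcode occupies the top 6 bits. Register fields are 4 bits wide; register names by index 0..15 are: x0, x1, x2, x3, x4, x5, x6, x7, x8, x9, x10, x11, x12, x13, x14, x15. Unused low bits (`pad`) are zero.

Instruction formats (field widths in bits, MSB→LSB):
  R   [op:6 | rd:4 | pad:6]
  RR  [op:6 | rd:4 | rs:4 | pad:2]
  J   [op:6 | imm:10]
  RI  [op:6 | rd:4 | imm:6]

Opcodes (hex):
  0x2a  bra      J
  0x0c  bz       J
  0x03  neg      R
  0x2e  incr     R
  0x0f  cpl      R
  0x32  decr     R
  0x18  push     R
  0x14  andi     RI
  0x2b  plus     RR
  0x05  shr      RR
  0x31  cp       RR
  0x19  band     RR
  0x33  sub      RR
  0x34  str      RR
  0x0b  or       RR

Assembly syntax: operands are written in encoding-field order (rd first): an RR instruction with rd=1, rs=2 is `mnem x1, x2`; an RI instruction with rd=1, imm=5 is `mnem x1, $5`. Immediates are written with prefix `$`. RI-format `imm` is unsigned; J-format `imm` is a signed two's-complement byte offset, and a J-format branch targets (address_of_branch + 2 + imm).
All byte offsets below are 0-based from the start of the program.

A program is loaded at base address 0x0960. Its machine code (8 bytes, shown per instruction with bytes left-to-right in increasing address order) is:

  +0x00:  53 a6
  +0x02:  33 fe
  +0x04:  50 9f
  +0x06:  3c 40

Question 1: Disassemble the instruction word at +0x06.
cpl x1

[06] 3c 40 → 0x3c40
  op=0x3c40>>10=0xf ⇒ cpl (R)
  rd@[9:6]=0x1 ⇒ x1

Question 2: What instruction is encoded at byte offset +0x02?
off 0x02: read 33 fe as big → 0x33fe
  opcode bits[15:10]=0xc: bz/J
  imm: (w>>0)&0x3ff=0x3fe (s10→-2) → $-2

bz $-2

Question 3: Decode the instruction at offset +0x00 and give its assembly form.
[00] 53 a6 → 0x53a6
  opcode bits[15:10]=0x14: andi/RI
  rd: (w>>6)&0xf=0xe → x14
  imm: (w>>0)&0x3f=0x26 → $38

andi x14, $38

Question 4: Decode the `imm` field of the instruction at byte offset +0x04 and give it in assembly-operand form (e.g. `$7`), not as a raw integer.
$31

[04] 50 9f → 0x509f
  op=0x509f>>10=0x14 ⇒ andi (RI)
  rd@[9:6]=0x2 ⇒ x2
  imm@[5:0]=0x1f ⇒ $31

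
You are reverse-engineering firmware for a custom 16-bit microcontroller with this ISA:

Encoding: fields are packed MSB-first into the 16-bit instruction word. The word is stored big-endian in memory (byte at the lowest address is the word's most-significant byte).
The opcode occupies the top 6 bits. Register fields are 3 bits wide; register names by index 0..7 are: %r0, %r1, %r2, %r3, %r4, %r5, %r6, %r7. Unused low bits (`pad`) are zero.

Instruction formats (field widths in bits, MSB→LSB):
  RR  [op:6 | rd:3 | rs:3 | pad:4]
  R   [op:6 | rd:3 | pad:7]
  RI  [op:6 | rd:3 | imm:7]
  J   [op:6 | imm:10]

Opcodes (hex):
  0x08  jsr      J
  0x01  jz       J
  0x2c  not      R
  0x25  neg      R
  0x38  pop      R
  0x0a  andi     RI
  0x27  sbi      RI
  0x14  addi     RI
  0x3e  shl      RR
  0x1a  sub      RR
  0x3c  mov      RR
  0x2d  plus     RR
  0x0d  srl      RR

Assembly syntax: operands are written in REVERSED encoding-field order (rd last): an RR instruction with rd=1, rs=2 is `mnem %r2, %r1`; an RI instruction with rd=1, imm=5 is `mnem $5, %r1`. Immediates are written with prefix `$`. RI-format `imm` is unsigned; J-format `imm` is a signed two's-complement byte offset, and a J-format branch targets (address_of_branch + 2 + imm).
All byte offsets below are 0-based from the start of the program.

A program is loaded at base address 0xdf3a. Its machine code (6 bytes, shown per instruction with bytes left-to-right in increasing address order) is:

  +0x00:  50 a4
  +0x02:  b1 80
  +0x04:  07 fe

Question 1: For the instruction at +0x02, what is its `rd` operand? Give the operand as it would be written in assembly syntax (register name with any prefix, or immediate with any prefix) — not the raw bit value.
%r3

@+02  big-endian(b1 80) = 0xb180
  opcode bits[15:10]=0x2c: not/R
  [9:7] rd=3 = %r3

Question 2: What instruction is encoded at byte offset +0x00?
off 0x00: read 50 a4 as big → 0x50a4
  opcode bits[15:10]=0x14: addi/RI
  rd@[9:7]=0x1 ⇒ %r1
  imm@[6:0]=0x24 ⇒ $36

addi $36, %r1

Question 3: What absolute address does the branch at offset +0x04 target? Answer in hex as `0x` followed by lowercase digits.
+0x04: 07 fe ⇒ word 0x07fe (big)
  op=0x07fe>>10=0x1 ⇒ jz (J)
  imm: (w>>0)&0x3ff=0x3fe (s10→-2) → $-2
  target = base 0xdf3a + off 0x04 + 2 + imm -2 = 0xdf3e

0xdf3e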